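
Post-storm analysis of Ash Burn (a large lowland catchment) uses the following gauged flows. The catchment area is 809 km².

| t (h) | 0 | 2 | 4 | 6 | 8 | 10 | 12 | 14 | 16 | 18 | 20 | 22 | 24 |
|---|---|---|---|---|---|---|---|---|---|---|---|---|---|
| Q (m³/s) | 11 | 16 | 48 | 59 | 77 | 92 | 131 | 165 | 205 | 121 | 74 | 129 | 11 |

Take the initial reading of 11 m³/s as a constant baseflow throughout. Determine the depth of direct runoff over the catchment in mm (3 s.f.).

Direct runoff: 0.0, 5.0, 37.0, 48.0, 66.0, 81.0, 120.0, 154.0, 194.0, 110.0, 63.0, 118.0, 0.0 m³/s; ΣQ_DR = 996.0 m³/s.
V = ΣQ_DR · Δt = 996.0 × 7200 s = 7.171 × 10^6 m³.
Over A = 809 km², depth = V / A = 8.86 mm.

d ≈ 8.86 mm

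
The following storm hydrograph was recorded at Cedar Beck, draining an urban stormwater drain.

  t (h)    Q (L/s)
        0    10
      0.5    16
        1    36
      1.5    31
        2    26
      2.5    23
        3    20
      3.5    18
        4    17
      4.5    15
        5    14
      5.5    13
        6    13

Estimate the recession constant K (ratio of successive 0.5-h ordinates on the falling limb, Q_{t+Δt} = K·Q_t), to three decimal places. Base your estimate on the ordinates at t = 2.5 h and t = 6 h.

Using the recession-limb readings at t = 2.5 h and t = 6 h: Q falls from 23 to 13 L/s over 7 intervals.
K = (Q₂/Q₁)^(1/7) = (13/23)^(1/7) = 0.922.

K ≈ 0.922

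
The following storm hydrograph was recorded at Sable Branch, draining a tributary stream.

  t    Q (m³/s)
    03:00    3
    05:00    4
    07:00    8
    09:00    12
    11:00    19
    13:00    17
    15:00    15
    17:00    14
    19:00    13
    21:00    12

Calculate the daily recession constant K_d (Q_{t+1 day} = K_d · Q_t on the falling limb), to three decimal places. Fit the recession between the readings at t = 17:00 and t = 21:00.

K_d ≈ 0.397

Between t = 17:00 and t = 21:00 the flow falls from 14 to 12 m³/s over 2×2 h = 4 h.
Per-interval ratio K = (12/14)^(1/2) = 0.9258; K_d = K^(24/2) = 0.397.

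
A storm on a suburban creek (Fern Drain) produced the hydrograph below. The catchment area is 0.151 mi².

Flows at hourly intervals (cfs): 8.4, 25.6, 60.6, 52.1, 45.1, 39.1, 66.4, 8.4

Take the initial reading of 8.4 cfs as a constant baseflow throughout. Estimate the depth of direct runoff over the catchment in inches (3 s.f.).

d ≈ 2.45 in

Direct runoff: 0.0, 17.2, 52.2, 43.7, 36.7, 30.7, 58.0, 0.0 cfs; ΣQ_DR = 238.5 cfs.
V = ΣQ_DR · Δt = 238.5 × 3600 s = 8.586 × 10^5 ft³.
Over A = 0.151 mi², depth = V / A = 2.45 in.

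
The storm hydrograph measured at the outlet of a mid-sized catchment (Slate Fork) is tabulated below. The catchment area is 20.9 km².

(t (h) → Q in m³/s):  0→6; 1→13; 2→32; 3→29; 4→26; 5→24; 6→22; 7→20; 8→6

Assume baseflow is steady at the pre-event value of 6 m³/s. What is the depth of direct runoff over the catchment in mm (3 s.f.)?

Direct runoff: 0.0, 7.0, 26.0, 23.0, 20.0, 18.0, 16.0, 14.0, 0.0 m³/s; ΣQ_DR = 124.0 m³/s.
V = ΣQ_DR · Δt = 124.0 × 3600 s = 4.464 × 10^5 m³.
Over A = 20.9 km², depth = V / A = 21.4 mm.

d ≈ 21.4 mm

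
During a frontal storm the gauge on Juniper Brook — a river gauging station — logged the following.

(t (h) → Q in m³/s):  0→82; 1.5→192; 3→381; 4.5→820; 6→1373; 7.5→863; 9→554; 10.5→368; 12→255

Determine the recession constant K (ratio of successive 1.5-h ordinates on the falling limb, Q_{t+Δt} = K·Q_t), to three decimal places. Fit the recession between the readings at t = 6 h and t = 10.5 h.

Using the recession-limb readings at t = 6 h and t = 10.5 h: Q falls from 1373 to 368 m³/s over 3 intervals.
K = (Q₂/Q₁)^(1/3) = (368/1373)^(1/3) = 0.645.

K ≈ 0.645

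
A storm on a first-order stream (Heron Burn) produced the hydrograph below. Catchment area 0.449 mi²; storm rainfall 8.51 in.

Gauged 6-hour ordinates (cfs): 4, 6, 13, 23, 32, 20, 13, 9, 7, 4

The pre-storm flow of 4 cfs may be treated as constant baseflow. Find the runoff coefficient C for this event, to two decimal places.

C ≈ 0.22

ΣQ_DR = 91.00 cfs; V = ΣQ_DR·Δt = 1.966 × 10^6 ft³.
Runoff depth d = V / A = 1.884 in.
C = d / P = 1.884 / 8.51 = 0.22.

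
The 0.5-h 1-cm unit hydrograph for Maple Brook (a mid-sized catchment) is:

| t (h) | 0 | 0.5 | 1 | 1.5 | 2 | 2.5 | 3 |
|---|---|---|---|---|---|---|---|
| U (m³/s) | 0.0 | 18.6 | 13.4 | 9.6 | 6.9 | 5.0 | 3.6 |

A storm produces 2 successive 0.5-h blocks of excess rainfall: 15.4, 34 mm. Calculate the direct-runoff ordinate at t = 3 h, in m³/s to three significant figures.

Q ≈ 22.5 m³/s

By discrete convolution, Q_j = Σ (P_i / 10 mm) · U_{j−i}.
At t = 3 h (j=6): Q = (15.4/10)·3.6 + (34/10)·5.0 = 22.5 m³/s.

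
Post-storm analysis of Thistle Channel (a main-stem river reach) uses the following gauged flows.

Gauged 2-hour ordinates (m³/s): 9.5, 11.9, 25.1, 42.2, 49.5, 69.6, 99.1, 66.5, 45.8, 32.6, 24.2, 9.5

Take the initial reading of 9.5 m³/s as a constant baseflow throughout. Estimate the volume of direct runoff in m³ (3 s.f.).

Direct-runoff ordinates (Q − Q_b): 0.0, 2.4, 15.6, 32.7, 40.0, 60.1, 89.6, 57.0, 36.3, 23.1, 14.7, 0.0 m³/s.
ΣQ_DR = 371.5 m³/s.
With Δt = 2 h = 7200 s, V = ΣQ_DR · Δt = 371.5 × 7200 = 2.67 × 10^6 m³.

V ≈ 2.67 × 10^6 m³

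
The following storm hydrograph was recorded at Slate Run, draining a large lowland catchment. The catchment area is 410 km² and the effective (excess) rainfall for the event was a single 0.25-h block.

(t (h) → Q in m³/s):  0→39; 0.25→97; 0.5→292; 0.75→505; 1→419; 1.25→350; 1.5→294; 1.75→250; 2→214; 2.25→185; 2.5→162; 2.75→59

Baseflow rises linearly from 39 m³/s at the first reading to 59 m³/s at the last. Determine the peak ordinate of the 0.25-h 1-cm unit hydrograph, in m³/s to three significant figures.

U_p ≈ 921 m³/s

Direct runoff: 0.00, 56.18, 249.36, 460.55, 372.73, 301.91, 244.09, 198.27, 160.45, 129.64, 104.82, 0.00 m³/s; ΣQ_DR = 2278 m³/s, peak = 460.55 m³/s.
Runoff depth d = ΣQ_DR·Δt / A = 2278 × 900 / (410 km²) = 5.000 mm.
The 1-cm UH is the DRH scaled by (10 mm)/d, so U_p = 460.55 × 10/5.000 = 921 m³/s.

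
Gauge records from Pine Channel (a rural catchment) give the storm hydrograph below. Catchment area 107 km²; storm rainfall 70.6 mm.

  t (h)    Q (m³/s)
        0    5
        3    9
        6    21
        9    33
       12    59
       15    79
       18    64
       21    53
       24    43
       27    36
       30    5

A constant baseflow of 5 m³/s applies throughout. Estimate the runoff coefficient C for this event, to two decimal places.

C ≈ 0.50

ΣQ_DR = 352.0 m³/s; V = ΣQ_DR·Δt = 3.802 × 10^6 m³.
Runoff depth d = V / A = 35.53 mm.
C = d / P = 35.53 / 70.6 = 0.50.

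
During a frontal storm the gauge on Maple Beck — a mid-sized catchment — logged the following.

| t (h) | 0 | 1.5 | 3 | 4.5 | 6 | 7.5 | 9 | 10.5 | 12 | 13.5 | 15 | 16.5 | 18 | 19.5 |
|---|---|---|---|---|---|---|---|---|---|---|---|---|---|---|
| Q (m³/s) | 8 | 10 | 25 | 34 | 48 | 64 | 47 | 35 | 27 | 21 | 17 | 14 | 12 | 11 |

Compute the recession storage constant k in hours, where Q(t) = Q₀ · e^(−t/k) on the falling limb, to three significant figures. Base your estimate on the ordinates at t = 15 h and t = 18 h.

On the falling limb, Q drops from 17 to 12 m³/s between t = 15 h and t = 18 h (Δt = 3 h).
k = −Δt / ln(Q₂/Q₁) = −3 / ln(12/17) = 8.61 h.

k ≈ 8.61 h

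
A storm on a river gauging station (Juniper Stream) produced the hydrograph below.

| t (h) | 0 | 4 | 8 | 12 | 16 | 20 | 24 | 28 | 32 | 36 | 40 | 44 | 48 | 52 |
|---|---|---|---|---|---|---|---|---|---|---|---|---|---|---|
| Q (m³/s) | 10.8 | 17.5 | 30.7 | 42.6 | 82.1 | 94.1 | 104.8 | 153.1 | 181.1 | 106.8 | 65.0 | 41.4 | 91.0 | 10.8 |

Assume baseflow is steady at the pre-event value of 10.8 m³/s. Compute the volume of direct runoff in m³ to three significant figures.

Direct-runoff ordinates (Q − Q_b): 0.0, 6.7, 19.9, 31.8, 71.3, 83.3, 94.0, 142.3, 170.3, 96.0, 54.2, 30.6, 80.2, 0.0 m³/s.
ΣQ_DR = 880.6 m³/s.
With Δt = 4 h = 14400 s, V = ΣQ_DR · Δt = 880.6 × 14400 = 1.27 × 10^7 m³.

V ≈ 1.27 × 10^7 m³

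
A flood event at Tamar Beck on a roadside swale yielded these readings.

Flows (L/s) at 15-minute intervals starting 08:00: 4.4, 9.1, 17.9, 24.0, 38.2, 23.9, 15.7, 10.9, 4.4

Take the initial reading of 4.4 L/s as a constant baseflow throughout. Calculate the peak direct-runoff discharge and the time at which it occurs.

Subtracting baseflow gives direct-runoff ordinates: 0.0, 4.7, 13.5, 19.6, 33.8, 19.5, 11.3, 6.5, 0.0 L/s.
The maximum is 33.8 L/s, occurring at the reading for t = 09:00.

Q_p = 33.8 L/s at t = 09:00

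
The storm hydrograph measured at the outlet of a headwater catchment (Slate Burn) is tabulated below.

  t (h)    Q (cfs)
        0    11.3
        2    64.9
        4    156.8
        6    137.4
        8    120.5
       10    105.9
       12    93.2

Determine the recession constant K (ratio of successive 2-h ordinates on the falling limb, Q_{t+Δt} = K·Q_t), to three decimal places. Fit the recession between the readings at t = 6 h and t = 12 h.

Using the recession-limb readings at t = 6 h and t = 12 h: Q falls from 137.4 to 93.2 cfs over 3 intervals.
K = (Q₂/Q₁)^(1/3) = (93.2/137.4)^(1/3) = 0.879.

K ≈ 0.879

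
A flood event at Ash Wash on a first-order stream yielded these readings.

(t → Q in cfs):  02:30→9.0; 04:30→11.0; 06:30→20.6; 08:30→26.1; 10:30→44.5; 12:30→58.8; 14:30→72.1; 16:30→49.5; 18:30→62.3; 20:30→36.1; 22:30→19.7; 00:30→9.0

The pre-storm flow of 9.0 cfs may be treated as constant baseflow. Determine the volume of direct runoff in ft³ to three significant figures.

Direct-runoff ordinates (Q − Q_b): 0.0, 2.0, 11.6, 17.1, 35.5, 49.8, 63.1, 40.5, 53.3, 27.1, 10.7, 0.0 cfs.
ΣQ_DR = 310.7 cfs.
With Δt = 2 h = 7200 s, V = ΣQ_DR · Δt = 310.7 × 7200 = 2.24 × 10^6 ft³.

V ≈ 2.24 × 10^6 ft³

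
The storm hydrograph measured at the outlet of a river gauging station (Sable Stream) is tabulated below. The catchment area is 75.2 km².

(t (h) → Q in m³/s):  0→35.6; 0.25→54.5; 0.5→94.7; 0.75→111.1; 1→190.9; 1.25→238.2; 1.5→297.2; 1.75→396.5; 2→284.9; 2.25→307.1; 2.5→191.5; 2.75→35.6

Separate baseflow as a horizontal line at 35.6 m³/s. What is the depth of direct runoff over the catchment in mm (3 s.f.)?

Direct runoff: 0.0, 18.9, 59.1, 75.5, 155.3, 202.6, 261.6, 360.9, 249.3, 271.5, 155.9, 0.0 m³/s; ΣQ_DR = 1811 m³/s.
V = ΣQ_DR · Δt = 1811 × 900 s = 1.630 × 10^6 m³.
Over A = 75.2 km², depth = V / A = 21.7 mm.

d ≈ 21.7 mm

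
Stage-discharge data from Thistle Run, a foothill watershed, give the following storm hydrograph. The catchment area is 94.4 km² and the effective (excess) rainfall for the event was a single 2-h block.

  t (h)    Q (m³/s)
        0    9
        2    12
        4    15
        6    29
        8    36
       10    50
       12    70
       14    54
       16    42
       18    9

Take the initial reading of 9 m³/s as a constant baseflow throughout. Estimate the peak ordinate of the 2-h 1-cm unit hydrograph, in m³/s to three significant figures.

Direct runoff: 0.0, 3.0, 6.0, 20.0, 27.0, 41.0, 61.0, 45.0, 33.0, 0.0 m³/s; ΣQ_DR = 236.0 m³/s, peak = 61.0 m³/s.
Runoff depth d = ΣQ_DR·Δt / A = 236.0 × 7200 / (94.4 km²) = 18.00 mm.
The 1-cm UH is the DRH scaled by (10 mm)/d, so U_p = 61.0 × 10/18.00 = 33.9 m³/s.

U_p ≈ 33.9 m³/s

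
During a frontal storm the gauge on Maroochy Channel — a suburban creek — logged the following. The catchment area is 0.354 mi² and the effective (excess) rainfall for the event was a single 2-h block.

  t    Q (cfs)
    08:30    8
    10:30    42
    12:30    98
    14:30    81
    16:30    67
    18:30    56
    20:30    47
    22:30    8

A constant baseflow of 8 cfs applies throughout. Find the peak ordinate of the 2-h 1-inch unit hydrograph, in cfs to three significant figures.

U_p ≈ 30.0 cfs

Direct runoff: 0.0, 34.0, 90.0, 73.0, 59.0, 48.0, 39.0, 0.0 cfs; ΣQ_DR = 343.0 cfs, peak = 90.0 cfs.
Runoff depth d = ΣQ_DR·Δt / A = 343.0 × 7200 / (0.354 mi²) = 3.003 in.
The 1-inch UH is the DRH scaled by (1 in)/d, so U_p = 90.0 × 1/3.003 = 30.0 cfs.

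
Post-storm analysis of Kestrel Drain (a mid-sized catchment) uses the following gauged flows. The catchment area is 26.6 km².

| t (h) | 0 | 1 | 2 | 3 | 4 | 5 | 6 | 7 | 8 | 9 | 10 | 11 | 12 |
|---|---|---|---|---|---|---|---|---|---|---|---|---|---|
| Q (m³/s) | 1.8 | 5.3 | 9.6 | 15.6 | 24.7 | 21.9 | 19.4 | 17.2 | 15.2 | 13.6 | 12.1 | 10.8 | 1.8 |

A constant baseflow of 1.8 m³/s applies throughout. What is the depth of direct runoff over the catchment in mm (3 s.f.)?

Direct runoff: 0.0, 3.5, 7.8, 13.8, 22.9, 20.1, 17.6, 15.4, 13.4, 11.8, 10.3, 9.0, 0.0 m³/s; ΣQ_DR = 145.6 m³/s.
V = ΣQ_DR · Δt = 145.6 × 3600 s = 5.242 × 10^5 m³.
Over A = 26.6 km², depth = V / A = 19.7 mm.

d ≈ 19.7 mm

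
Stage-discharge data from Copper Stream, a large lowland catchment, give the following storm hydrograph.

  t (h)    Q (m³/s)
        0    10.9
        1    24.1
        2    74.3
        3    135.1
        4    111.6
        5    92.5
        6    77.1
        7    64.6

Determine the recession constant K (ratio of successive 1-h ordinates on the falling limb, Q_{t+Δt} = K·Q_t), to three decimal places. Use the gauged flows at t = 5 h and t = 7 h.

K ≈ 0.836

Using the recession-limb readings at t = 5 h and t = 7 h: Q falls from 92.5 to 64.6 m³/s over 2 intervals.
K = (Q₂/Q₁)^(1/2) = (64.6/92.5)^(1/2) = 0.836.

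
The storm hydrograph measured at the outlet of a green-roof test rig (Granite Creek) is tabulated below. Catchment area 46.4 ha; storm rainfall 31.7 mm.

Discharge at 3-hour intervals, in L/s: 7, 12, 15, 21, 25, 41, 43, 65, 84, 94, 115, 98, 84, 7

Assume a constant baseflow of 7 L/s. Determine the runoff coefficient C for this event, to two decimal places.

C ≈ 0.45

ΣQ_DR = 613.0 L/s; V = ΣQ_DR·Δt = 6.620 × 10^6 L.
Runoff depth d = V / A = 14.27 mm.
C = d / P = 14.27 / 31.7 = 0.45.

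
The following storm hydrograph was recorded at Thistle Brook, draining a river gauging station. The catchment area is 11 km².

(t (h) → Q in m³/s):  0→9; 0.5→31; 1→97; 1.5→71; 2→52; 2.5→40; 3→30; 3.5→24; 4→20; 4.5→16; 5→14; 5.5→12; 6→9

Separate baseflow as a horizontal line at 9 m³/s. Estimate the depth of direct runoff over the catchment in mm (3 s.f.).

Direct runoff: 0.0, 22.0, 88.0, 62.0, 43.0, 31.0, 21.0, 15.0, 11.0, 7.0, 5.0, 3.0, 0.0 m³/s; ΣQ_DR = 308.0 m³/s.
V = ΣQ_DR · Δt = 308.0 × 1800 s = 5.544 × 10^5 m³.
Over A = 11 km², depth = V / A = 50.4 mm.

d ≈ 50.4 mm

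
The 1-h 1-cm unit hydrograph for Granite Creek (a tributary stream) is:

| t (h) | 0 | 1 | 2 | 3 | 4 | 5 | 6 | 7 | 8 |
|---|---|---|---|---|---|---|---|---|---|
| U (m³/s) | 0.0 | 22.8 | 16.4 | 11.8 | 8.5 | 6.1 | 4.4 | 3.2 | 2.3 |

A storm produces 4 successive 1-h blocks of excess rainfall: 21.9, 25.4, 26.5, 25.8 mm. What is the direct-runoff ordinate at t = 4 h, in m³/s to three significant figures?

Q ≈ 151 m³/s

By discrete convolution, Q_j = Σ (P_i / 10 mm) · U_{j−i}.
At t = 4 h (j=4): Q = (21.9/10)·8.5 + (25.4/10)·11.8 + (26.5/10)·16.4 + (25.8/10)·22.8 = 151 m³/s.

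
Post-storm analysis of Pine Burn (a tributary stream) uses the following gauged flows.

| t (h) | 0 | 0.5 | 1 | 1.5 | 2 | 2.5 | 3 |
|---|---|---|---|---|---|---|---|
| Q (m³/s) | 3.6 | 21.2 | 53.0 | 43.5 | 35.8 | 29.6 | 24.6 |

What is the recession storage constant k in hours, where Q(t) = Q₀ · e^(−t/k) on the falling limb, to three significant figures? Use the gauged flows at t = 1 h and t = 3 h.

k ≈ 2.61 h

On the falling limb, Q drops from 53.0 to 24.6 m³/s between t = 1 h and t = 3 h (Δt = 2 h).
k = −Δt / ln(Q₂/Q₁) = −2 / ln(24.6/53.0) = 2.61 h.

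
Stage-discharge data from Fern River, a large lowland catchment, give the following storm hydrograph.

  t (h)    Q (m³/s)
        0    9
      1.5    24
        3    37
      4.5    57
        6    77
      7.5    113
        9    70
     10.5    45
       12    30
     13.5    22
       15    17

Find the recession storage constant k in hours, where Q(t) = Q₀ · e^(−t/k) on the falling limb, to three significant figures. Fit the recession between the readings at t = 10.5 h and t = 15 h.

k ≈ 4.62 h

On the falling limb, Q drops from 45 to 17 m³/s between t = 10.5 h and t = 15 h (Δt = 4.5 h).
k = −Δt / ln(Q₂/Q₁) = −4.5 / ln(17/45) = 4.62 h.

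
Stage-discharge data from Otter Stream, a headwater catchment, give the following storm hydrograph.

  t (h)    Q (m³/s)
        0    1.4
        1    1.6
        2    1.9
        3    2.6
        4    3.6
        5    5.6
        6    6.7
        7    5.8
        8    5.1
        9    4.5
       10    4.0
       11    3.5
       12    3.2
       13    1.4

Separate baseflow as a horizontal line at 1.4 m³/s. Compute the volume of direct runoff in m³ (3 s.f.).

Direct-runoff ordinates (Q − Q_b): 0.0, 0.2, 0.5, 1.2, 2.2, 4.2, 5.3, 4.4, 3.7, 3.1, 2.6, 2.1, 1.8, 0.0 m³/s.
ΣQ_DR = 31.30 m³/s.
With Δt = 1 h = 3600 s, V = ΣQ_DR · Δt = 31.30 × 3600 = 1.13 × 10^5 m³.

V ≈ 1.13 × 10^5 m³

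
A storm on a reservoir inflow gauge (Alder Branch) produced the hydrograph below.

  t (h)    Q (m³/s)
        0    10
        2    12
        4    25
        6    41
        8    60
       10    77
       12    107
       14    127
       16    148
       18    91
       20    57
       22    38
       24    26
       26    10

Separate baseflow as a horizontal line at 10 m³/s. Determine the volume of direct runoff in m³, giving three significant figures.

Direct-runoff ordinates (Q − Q_b): 0.0, 2.0, 15.0, 31.0, 50.0, 67.0, 97.0, 117.0, 138.0, 81.0, 47.0, 28.0, 16.0, 0.0 m³/s.
ΣQ_DR = 689.0 m³/s.
With Δt = 2 h = 7200 s, V = ΣQ_DR · Δt = 689.0 × 7200 = 4.96 × 10^6 m³.

V ≈ 4.96 × 10^6 m³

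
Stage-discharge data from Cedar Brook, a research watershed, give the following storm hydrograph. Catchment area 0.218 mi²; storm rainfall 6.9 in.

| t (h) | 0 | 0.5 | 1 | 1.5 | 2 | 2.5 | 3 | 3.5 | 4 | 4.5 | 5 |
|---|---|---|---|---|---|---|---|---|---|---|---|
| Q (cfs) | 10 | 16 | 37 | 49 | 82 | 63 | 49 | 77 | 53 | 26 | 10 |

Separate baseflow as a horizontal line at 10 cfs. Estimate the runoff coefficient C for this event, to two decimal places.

C ≈ 0.19

ΣQ_DR = 362.0 cfs; V = ΣQ_DR·Δt = 6.516 × 10^5 ft³.
Runoff depth d = V / A = 1.287 in.
C = d / P = 1.287 / 6.9 = 0.19.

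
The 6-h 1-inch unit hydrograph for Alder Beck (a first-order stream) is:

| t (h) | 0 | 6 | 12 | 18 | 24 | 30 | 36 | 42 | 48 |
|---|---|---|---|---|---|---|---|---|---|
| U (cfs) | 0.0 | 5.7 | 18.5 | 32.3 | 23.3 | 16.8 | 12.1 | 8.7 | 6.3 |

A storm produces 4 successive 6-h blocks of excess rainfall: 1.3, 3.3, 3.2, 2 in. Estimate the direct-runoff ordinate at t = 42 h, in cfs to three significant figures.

By discrete convolution, Q_j = Σ (P_i / 1 in) · U_{j−i}.
At t = 42 h (j=7): Q = (1.3/1)·8.7 + (3.3/1)·12.1 + (3.2/1)·16.8 + (2/1)·23.3 = 152 cfs.

Q ≈ 152 cfs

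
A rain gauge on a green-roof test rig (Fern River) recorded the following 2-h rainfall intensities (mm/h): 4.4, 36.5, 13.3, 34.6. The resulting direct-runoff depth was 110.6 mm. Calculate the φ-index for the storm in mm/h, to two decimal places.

φ ≈ 9.70 mm/h

Only the 3 blocks with intensity above φ contribute runoff: 36.5, 13.3, 34.6 mm/h.
Σ(I−φ)·Δt = d  ⇒  (36.5+13.3+34.6 − 3φ)·2 = 110.6
φ = (84.40 − 110.6/2) / 3 = 9.70 mm/h.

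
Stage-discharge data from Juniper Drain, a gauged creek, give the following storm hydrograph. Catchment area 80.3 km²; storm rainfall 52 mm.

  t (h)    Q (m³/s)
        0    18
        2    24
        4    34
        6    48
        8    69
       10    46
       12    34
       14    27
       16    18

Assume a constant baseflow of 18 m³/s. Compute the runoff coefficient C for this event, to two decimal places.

C ≈ 0.27

ΣQ_DR = 156.0 m³/s; V = ΣQ_DR·Δt = 1.123 × 10^6 m³.
Runoff depth d = V / A = 13.99 mm.
C = d / P = 13.99 / 52 = 0.27.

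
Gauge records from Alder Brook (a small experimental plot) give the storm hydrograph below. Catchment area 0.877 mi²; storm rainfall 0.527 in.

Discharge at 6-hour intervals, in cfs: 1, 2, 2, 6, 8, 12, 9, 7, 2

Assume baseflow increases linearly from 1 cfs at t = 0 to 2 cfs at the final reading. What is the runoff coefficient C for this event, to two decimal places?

C ≈ 0.71

ΣQ_DR = 35.50 cfs; V = ΣQ_DR·Δt = 7.668 × 10^5 ft³.
Runoff depth d = V / A = 0.3764 in.
C = d / P = 0.3764 / 0.527 = 0.71.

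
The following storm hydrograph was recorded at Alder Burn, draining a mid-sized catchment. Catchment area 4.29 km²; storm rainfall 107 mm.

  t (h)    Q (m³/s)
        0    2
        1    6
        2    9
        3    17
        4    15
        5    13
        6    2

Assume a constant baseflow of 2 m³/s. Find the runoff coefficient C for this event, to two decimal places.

C ≈ 0.39

ΣQ_DR = 50.00 m³/s; V = ΣQ_DR·Δt = 1.800 × 10^5 m³.
Runoff depth d = V / A = 41.96 mm.
C = d / P = 41.96 / 107 = 0.39.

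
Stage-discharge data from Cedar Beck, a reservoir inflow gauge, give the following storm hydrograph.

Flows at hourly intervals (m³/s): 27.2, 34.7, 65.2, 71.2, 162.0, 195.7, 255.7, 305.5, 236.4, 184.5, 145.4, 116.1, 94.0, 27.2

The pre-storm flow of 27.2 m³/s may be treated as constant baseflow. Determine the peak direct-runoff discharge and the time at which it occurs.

Q_p = 278.3 m³/s at t = 7 h

Subtracting baseflow gives direct-runoff ordinates: 0.0, 7.5, 38.0, 44.0, 134.8, 168.5, 228.5, 278.3, 209.2, 157.3, 118.2, 88.9, 66.8, 0.0 m³/s.
The maximum is 278.3 m³/s, occurring at the reading for t = 7 h.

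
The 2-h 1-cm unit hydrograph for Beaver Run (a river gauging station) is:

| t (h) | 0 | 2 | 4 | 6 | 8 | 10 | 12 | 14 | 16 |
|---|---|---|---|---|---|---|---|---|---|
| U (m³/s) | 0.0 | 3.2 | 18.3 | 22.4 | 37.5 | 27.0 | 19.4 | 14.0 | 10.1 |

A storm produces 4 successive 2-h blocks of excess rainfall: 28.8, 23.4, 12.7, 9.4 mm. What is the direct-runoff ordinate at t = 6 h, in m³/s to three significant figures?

By discrete convolution, Q_j = Σ (P_i / 10 mm) · U_{j−i}.
At t = 6 h (j=3): Q = (28.8/10)·22.4 + (23.4/10)·18.3 + (12.7/10)·3.2 + (9.4/10)·0.0 = 111 m³/s.

Q ≈ 111 m³/s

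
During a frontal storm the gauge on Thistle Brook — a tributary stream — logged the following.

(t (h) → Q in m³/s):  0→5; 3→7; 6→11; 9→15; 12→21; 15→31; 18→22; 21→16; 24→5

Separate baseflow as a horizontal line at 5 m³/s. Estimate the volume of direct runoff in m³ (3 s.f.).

Direct-runoff ordinates (Q − Q_b): 0.0, 2.0, 6.0, 10.0, 16.0, 26.0, 17.0, 11.0, 0.0 m³/s.
ΣQ_DR = 88.00 m³/s.
With Δt = 3 h = 10800 s, V = ΣQ_DR · Δt = 88.00 × 10800 = 9.50 × 10^5 m³.

V ≈ 9.50 × 10^5 m³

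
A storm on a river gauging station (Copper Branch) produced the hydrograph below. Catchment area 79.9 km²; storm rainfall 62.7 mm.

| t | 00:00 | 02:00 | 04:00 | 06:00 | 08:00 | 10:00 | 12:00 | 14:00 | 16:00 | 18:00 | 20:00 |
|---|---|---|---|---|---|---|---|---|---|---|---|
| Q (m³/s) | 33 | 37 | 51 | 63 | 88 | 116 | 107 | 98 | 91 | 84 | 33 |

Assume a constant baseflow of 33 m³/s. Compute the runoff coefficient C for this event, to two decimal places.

C ≈ 0.63

ΣQ_DR = 438.0 m³/s; V = ΣQ_DR·Δt = 3.154 × 10^6 m³.
Runoff depth d = V / A = 39.47 mm.
C = d / P = 39.47 / 62.7 = 0.63.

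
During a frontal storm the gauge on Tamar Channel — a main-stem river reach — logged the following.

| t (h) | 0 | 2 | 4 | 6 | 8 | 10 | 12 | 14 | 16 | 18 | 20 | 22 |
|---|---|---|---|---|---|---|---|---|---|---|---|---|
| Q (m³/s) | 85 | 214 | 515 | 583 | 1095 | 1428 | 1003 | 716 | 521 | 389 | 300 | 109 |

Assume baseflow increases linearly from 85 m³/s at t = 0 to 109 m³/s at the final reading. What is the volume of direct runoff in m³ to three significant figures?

Direct-runoff ordinates (Q − Q_b): 0.00, 126.82, 425.64, 491.45, 1001.27, 1332.09, 904.91, 615.73, 418.55, 284.36, 193.18, 0.00 m³/s.
ΣQ_DR = 5794 m³/s.
With Δt = 2 h = 7200 s, V = ΣQ_DR · Δt = 5794 × 7200 = 4.17 × 10^7 m³.

V ≈ 4.17 × 10^7 m³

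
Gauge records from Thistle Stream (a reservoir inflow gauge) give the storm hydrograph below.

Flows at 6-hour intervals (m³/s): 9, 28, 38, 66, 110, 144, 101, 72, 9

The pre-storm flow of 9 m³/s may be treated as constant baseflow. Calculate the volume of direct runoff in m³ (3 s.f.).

Direct-runoff ordinates (Q − Q_b): 0.0, 19.0, 29.0, 57.0, 101.0, 135.0, 92.0, 63.0, 0.0 m³/s.
ΣQ_DR = 496.0 m³/s.
With Δt = 6 h = 21600 s, V = ΣQ_DR · Δt = 496.0 × 21600 = 1.07 × 10^7 m³.

V ≈ 1.07 × 10^7 m³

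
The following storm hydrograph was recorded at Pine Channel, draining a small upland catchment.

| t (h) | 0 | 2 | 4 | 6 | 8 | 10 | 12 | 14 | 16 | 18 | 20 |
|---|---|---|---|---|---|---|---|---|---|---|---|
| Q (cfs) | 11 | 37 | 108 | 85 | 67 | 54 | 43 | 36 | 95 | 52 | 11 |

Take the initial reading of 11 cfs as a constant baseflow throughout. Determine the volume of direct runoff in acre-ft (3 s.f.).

V ≈ 79.0 acre-ft

Direct-runoff ordinates (Q − Q_b): 0.0, 26.0, 97.0, 74.0, 56.0, 43.0, 32.0, 25.0, 84.0, 41.0, 0.0 cfs.
ΣQ_DR = 478.0 cfs.
With Δt = 2 h = 7200 s, V = ΣQ_DR · Δt = 478.0 × 7200 = 3.44 × 10^6 ft³ = 79.0 acre-ft.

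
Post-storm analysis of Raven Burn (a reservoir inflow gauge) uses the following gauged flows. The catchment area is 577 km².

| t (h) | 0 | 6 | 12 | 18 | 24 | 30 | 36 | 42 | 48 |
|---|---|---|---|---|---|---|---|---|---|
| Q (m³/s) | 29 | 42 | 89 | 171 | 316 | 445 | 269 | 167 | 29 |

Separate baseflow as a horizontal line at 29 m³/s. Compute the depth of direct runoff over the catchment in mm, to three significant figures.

d ≈ 48.5 mm

Direct runoff: 0.0, 13.0, 60.0, 142.0, 287.0, 416.0, 240.0, 138.0, 0.0 m³/s; ΣQ_DR = 1296 m³/s.
V = ΣQ_DR · Δt = 1296 × 21600 s = 2.799 × 10^7 m³.
Over A = 577 km², depth = V / A = 48.5 mm.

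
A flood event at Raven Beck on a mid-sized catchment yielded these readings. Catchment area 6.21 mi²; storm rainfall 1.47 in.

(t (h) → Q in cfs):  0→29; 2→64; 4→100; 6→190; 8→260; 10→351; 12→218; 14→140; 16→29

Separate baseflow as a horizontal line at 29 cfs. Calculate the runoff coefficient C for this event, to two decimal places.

C ≈ 0.38

ΣQ_DR = 1120 cfs; V = ΣQ_DR·Δt = 8.064 × 10^6 ft³.
Runoff depth d = V / A = 0.5589 in.
C = d / P = 0.5589 / 1.47 = 0.38.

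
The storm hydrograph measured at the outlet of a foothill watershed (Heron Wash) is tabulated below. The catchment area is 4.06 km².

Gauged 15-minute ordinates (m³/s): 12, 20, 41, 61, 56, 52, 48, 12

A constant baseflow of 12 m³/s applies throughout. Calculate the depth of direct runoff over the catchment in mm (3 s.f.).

d ≈ 45.7 mm

Direct runoff: 0.0, 8.0, 29.0, 49.0, 44.0, 40.0, 36.0, 0.0 m³/s; ΣQ_DR = 206.0 m³/s.
V = ΣQ_DR · Δt = 206.0 × 900 s = 1.854 × 10^5 m³.
Over A = 4.06 km², depth = V / A = 45.7 mm.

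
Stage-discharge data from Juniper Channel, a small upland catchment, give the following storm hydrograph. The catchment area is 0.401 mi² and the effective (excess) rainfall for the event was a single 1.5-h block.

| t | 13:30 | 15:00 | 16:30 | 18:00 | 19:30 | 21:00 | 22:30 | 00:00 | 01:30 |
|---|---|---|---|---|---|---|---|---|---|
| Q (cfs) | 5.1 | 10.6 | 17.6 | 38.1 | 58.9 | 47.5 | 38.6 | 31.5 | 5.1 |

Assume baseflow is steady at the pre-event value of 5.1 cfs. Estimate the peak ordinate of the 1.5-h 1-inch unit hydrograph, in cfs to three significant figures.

Direct runoff: 0.0, 5.5, 12.5, 33.0, 53.8, 42.4, 33.5, 26.4, 0.0 cfs; ΣQ_DR = 207.1 cfs, peak = 53.8 cfs.
Runoff depth d = ΣQ_DR·Δt / A = 207.1 × 5400 / (0.401 mi²) = 1.200 in.
The 1-inch UH is the DRH scaled by (1 in)/d, so U_p = 53.8 × 1/1.200 = 44.8 cfs.

U_p ≈ 44.8 cfs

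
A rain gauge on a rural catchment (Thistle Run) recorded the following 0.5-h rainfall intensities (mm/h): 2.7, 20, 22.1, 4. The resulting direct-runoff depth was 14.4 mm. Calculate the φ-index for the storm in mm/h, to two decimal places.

Only the 2 blocks with intensity above φ contribute runoff: 20, 22.1 mm/h.
Σ(I−φ)·Δt = d  ⇒  (20+22.1 − 2φ)·0.5 = 14.4
φ = (42.10 − 14.4/0.5) / 2 = 6.65 mm/h.

φ ≈ 6.65 mm/h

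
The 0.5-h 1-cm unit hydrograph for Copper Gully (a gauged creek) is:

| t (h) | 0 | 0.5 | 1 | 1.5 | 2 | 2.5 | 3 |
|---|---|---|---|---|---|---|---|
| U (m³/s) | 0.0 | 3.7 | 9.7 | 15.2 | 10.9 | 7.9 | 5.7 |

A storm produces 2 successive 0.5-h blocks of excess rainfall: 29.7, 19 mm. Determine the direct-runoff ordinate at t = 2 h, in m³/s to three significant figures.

Q ≈ 61.3 m³/s

By discrete convolution, Q_j = Σ (P_i / 10 mm) · U_{j−i}.
At t = 2 h (j=4): Q = (29.7/10)·10.9 + (19/10)·15.2 = 61.3 m³/s.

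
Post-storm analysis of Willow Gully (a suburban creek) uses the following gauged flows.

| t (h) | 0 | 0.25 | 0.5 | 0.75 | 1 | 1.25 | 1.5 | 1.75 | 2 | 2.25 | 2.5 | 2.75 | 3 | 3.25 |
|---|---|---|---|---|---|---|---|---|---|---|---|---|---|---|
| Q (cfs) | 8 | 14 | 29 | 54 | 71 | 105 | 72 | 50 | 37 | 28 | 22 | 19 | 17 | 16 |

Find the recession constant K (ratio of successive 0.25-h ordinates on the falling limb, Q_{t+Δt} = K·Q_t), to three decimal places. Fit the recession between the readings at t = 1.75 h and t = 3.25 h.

K ≈ 0.827

Using the recession-limb readings at t = 1.75 h and t = 3.25 h: Q falls from 50 to 16 cfs over 6 intervals.
K = (Q₂/Q₁)^(1/6) = (16/50)^(1/6) = 0.827.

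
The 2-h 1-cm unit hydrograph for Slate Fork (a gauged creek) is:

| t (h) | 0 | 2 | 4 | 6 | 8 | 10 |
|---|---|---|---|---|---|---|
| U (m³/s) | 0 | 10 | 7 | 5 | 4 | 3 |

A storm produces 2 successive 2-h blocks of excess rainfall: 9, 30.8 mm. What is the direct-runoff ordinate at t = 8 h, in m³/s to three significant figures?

Q ≈ 19.0 m³/s

By discrete convolution, Q_j = Σ (P_i / 10 mm) · U_{j−i}.
At t = 8 h (j=4): Q = (9/10)·4 + (30.8/10)·5 = 19.0 m³/s.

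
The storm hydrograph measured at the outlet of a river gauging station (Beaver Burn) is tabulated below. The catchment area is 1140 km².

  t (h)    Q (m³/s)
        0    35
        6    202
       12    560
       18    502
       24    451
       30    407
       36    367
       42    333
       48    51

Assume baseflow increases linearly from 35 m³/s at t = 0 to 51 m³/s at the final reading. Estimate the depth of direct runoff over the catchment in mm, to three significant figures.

Direct runoff: 0.00, 165.00, 521.00, 461.00, 408.00, 362.00, 320.00, 284.00, 0.00 m³/s; ΣQ_DR = 2521 m³/s.
V = ΣQ_DR · Δt = 2521 × 21600 s = 5.445 × 10^7 m³.
Over A = 1140 km², depth = V / A = 47.8 mm.

d ≈ 47.8 mm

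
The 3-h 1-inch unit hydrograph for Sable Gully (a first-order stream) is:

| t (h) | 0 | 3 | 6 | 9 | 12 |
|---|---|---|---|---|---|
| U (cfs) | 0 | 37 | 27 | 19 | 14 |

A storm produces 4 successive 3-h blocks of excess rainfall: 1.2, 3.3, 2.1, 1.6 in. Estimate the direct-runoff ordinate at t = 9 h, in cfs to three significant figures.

Q ≈ 190 cfs

By discrete convolution, Q_j = Σ (P_i / 1 in) · U_{j−i}.
At t = 9 h (j=3): Q = (1.2/1)·19 + (3.3/1)·27 + (2.1/1)·37 + (1.6/1)·0 = 190 cfs.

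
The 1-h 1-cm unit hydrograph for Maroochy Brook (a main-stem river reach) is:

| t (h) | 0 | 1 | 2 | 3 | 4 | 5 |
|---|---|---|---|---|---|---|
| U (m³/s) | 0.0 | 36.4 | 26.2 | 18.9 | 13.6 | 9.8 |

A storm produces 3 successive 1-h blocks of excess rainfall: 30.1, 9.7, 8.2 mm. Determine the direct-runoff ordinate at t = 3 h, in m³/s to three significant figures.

By discrete convolution, Q_j = Σ (P_i / 10 mm) · U_{j−i}.
At t = 3 h (j=3): Q = (30.1/10)·18.9 + (9.7/10)·26.2 + (8.2/10)·36.4 = 112 m³/s.

Q ≈ 112 m³/s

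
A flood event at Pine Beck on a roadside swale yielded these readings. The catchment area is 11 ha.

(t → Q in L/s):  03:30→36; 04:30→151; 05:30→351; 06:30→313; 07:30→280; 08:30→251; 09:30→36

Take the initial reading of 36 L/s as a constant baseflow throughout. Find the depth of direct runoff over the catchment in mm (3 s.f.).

d ≈ 38.2 mm

Direct runoff: 0.0, 115.0, 315.0, 277.0, 244.0, 215.0, 0.0 L/s; ΣQ_DR = 1166 L/s.
V = ΣQ_DR · Δt = 1166 × 3600 s = 4.198 × 10^6 L.
Over A = 11 ha, depth = V / A = 38.2 mm.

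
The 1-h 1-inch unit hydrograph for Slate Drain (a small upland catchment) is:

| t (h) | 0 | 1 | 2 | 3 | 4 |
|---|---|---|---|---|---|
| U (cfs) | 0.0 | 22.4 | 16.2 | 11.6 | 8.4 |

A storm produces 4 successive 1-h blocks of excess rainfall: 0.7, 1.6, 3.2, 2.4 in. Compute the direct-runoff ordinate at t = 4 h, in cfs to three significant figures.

Q ≈ 130 cfs

By discrete convolution, Q_j = Σ (P_i / 1 in) · U_{j−i}.
At t = 4 h (j=4): Q = (0.7/1)·8.4 + (1.6/1)·11.6 + (3.2/1)·16.2 + (2.4/1)·22.4 = 130 cfs.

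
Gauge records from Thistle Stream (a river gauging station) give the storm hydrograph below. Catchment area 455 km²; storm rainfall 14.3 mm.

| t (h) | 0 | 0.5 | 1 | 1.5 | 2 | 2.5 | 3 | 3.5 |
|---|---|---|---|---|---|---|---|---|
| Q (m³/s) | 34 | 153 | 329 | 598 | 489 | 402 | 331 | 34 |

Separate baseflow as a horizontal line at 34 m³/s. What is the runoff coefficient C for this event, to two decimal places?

C ≈ 0.58

ΣQ_DR = 2098 m³/s; V = ΣQ_DR·Δt = 3.776 × 10^6 m³.
Runoff depth d = V / A = 8.300 mm.
C = d / P = 8.300 / 14.3 = 0.58.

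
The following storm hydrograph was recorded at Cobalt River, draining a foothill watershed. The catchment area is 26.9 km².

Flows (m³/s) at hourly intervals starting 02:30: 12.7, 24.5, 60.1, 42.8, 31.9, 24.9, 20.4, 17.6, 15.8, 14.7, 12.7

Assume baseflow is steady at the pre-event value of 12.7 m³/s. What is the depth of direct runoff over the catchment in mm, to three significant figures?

Direct runoff: 0.0, 11.8, 47.4, 30.1, 19.2, 12.2, 7.7, 4.9, 3.1, 2.0, 0.0 m³/s; ΣQ_DR = 138.4 m³/s.
V = ΣQ_DR · Δt = 138.4 × 3600 s = 4.982 × 10^5 m³.
Over A = 26.9 km², depth = V / A = 18.5 mm.

d ≈ 18.5 mm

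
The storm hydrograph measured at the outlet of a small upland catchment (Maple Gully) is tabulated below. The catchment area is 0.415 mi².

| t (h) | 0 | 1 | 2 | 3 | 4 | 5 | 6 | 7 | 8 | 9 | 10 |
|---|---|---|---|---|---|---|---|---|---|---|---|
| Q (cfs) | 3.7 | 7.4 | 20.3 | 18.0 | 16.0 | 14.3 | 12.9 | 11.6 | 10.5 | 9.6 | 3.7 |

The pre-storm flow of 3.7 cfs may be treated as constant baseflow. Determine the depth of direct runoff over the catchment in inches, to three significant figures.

d ≈ 0.326 in

Direct runoff: 0.0, 3.7, 16.6, 14.3, 12.3, 10.6, 9.2, 7.9, 6.8, 5.9, 0.0 cfs; ΣQ_DR = 87.30 cfs.
V = ΣQ_DR · Δt = 87.30 × 3600 s = 3.143 × 10^5 ft³.
Over A = 0.415 mi², depth = V / A = 0.326 in.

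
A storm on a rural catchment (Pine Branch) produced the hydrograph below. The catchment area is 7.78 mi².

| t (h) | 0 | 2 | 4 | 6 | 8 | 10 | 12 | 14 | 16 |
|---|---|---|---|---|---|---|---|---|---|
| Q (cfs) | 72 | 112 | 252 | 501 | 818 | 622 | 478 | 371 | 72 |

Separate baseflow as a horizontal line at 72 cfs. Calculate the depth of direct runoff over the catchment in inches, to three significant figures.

Direct runoff: 0.0, 40.0, 180.0, 429.0, 746.0, 550.0, 406.0, 299.0, 0.0 cfs; ΣQ_DR = 2650 cfs.
V = ΣQ_DR · Δt = 2650 × 7200 s = 1.908 × 10^7 ft³.
Over A = 7.78 mi², depth = V / A = 1.06 in.

d ≈ 1.06 in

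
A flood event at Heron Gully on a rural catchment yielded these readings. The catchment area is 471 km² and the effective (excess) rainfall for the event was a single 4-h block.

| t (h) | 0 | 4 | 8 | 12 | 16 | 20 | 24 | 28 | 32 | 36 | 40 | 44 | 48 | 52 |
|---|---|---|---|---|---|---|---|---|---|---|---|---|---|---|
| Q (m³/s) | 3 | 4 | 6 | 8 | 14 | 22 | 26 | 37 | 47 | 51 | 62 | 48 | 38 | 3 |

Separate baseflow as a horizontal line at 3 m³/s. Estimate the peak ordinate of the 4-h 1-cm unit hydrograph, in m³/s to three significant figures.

U_p ≈ 59.0 m³/s

Direct runoff: 0.0, 1.0, 3.0, 5.0, 11.0, 19.0, 23.0, 34.0, 44.0, 48.0, 59.0, 45.0, 35.0, 0.0 m³/s; ΣQ_DR = 327.0 m³/s, peak = 59.0 m³/s.
Runoff depth d = ΣQ_DR·Δt / A = 327.0 × 14400 / (471 km²) = 9.997 mm.
The 1-cm UH is the DRH scaled by (10 mm)/d, so U_p = 59.0 × 10/9.997 = 59.0 m³/s.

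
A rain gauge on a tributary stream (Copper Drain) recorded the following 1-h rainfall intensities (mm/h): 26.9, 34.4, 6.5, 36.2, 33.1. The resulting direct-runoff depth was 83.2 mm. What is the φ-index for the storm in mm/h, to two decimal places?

Only the 4 blocks with intensity above φ contribute runoff: 26.9, 34.4, 36.2, 33.1 mm/h.
Σ(I−φ)·Δt = d  ⇒  (26.9+34.4+36.2+33.1 − 4φ)·1 = 83.2
φ = (130.6 − 83.2/1) / 4 = 11.85 mm/h.

φ ≈ 11.85 mm/h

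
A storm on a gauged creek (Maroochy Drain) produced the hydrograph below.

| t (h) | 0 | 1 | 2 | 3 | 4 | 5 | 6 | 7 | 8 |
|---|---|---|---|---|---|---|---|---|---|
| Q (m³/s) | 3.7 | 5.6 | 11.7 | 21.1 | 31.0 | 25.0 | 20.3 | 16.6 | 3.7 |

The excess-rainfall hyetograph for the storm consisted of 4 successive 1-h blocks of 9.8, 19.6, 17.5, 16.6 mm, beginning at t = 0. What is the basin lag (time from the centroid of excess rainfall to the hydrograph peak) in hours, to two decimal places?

Centroid of excess rainfall: t_c = Σ P_i·t̄_i / ΣP_i = 2.1441 h (block centres at 0.5, 1.5, 2.5, 3.5 h).
Hydrograph peak occurs at t = 4 h, so basin lag t_L = 4 − 2.1441 = 1.86 h.

t_L ≈ 1.86 h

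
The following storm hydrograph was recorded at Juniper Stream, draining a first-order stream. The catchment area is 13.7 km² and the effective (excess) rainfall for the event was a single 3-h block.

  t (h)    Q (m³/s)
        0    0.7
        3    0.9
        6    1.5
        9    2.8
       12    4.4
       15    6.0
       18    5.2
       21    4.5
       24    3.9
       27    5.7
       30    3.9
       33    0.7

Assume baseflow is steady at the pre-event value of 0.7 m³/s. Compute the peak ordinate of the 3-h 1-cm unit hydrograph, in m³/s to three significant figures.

Direct runoff: 0.0, 0.2, 0.8, 2.1, 3.7, 5.3, 4.5, 3.8, 3.2, 5.0, 3.2, 0.0 m³/s; ΣQ_DR = 31.80 m³/s, peak = 5.3 m³/s.
Runoff depth d = ΣQ_DR·Δt / A = 31.80 × 10800 / (13.7 km²) = 25.07 mm.
The 1-cm UH is the DRH scaled by (10 mm)/d, so U_p = 5.3 × 10/25.07 = 2.11 m³/s.

U_p ≈ 2.11 m³/s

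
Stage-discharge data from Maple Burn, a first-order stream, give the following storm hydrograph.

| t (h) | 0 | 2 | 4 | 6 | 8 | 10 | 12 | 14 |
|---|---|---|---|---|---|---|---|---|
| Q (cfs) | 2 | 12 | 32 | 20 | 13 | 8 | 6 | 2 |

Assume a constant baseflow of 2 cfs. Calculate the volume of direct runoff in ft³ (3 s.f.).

V ≈ 5.69 × 10^5 ft³

Direct-runoff ordinates (Q − Q_b): 0.0, 10.0, 30.0, 18.0, 11.0, 6.0, 4.0, 0.0 cfs.
ΣQ_DR = 79.00 cfs.
With Δt = 2 h = 7200 s, V = ΣQ_DR · Δt = 79.00 × 7200 = 5.69 × 10^5 ft³.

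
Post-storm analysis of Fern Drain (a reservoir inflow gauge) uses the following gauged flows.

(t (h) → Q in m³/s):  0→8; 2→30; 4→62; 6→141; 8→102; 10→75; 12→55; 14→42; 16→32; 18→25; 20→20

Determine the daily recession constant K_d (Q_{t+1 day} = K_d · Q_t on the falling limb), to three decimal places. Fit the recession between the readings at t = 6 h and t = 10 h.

Between t = 6 h and t = 10 h the flow falls from 141 to 75 m³/s over 2×2 h = 4 h.
Per-interval ratio K = (75/141)^(1/2) = 0.7293; K_d = K^(24/2) = 0.023.

K_d ≈ 0.023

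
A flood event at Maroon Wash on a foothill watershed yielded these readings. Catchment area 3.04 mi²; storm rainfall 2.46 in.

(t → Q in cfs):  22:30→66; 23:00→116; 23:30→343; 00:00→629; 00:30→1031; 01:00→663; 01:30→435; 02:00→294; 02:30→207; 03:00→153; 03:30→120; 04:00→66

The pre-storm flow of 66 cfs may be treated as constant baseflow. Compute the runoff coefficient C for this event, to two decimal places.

C ≈ 0.35

ΣQ_DR = 3331 cfs; V = ΣQ_DR·Δt = 5.996 × 10^6 ft³.
Runoff depth d = V / A = 0.8490 in.
C = d / P = 0.8490 / 2.46 = 0.35.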